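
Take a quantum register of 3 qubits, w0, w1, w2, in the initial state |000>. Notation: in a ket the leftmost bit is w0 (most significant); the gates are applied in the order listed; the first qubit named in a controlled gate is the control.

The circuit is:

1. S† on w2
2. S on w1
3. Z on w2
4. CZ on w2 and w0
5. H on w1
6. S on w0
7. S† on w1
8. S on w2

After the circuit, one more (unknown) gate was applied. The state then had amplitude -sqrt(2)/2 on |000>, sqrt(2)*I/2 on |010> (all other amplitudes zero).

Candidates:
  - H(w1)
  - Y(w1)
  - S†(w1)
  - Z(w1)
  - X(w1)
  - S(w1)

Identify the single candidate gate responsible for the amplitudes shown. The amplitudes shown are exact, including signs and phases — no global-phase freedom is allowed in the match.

It was Y(w1) that produced the state shown.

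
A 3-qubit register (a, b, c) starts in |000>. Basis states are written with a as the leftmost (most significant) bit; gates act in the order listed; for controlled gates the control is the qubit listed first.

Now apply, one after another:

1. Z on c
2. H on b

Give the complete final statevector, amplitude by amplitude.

The final amplitudes are sqrt(2)/2 on |000>, sqrt(2)/2 on |010>, and 0 on every other basis state.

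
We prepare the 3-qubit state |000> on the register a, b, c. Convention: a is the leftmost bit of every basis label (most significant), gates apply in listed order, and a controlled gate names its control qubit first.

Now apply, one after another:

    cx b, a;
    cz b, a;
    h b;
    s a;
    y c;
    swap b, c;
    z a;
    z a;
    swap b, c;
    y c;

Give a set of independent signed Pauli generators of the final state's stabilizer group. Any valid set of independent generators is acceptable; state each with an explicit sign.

One valid set of independent stabilizer generators is +IXI, +ZII, +IIZ (any independent generating set of the same group is equally correct).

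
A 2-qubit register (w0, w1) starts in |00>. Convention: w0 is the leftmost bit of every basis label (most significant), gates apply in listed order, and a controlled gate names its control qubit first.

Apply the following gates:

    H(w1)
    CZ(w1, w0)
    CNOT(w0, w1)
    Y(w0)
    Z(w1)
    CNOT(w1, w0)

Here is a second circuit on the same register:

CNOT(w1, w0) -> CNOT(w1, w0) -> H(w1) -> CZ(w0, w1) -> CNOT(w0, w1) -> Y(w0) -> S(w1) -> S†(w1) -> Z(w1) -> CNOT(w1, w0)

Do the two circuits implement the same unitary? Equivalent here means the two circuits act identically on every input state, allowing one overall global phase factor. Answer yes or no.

Yes — the two circuits implement the same unitary up to a global phase.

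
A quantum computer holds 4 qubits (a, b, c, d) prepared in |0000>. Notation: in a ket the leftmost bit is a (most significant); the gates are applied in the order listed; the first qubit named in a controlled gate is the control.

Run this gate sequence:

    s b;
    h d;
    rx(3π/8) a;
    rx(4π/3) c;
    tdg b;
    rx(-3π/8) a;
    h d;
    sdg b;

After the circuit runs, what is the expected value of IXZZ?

The observable IXZZ averages to 0.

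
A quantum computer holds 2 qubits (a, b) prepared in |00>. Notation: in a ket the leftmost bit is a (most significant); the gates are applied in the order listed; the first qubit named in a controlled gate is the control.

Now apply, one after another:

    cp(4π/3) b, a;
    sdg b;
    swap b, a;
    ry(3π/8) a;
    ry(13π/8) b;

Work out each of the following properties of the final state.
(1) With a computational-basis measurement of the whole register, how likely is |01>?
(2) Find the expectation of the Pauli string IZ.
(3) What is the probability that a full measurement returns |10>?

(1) A full measurement returns |01> with probability sqrt(2)/16 + 1/8.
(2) In the final state, IZ has expectation sqrt(2 - sqrt(2))/2.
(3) The probability of measuring |10> is sqrt(2)/16 + 1/8.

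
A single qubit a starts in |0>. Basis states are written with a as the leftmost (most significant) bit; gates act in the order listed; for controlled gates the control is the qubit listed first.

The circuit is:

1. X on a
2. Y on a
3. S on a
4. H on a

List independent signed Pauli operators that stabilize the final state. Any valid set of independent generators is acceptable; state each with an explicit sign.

The stabilizer group can be generated by +X, among other valid generating sets.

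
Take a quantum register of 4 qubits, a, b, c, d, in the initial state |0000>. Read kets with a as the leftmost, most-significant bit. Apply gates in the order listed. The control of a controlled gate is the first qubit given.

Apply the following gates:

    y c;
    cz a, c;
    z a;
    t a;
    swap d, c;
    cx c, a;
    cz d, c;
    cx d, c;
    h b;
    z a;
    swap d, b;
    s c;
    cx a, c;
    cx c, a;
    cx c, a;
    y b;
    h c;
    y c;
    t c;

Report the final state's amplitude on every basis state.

The final amplitudes are -1/2 on |0000>, -1/2 on |0001>, -exp(I*pi/4)/2 on |0010>, -exp(I*pi/4)/2 on |0011>, and 0 on every other basis state.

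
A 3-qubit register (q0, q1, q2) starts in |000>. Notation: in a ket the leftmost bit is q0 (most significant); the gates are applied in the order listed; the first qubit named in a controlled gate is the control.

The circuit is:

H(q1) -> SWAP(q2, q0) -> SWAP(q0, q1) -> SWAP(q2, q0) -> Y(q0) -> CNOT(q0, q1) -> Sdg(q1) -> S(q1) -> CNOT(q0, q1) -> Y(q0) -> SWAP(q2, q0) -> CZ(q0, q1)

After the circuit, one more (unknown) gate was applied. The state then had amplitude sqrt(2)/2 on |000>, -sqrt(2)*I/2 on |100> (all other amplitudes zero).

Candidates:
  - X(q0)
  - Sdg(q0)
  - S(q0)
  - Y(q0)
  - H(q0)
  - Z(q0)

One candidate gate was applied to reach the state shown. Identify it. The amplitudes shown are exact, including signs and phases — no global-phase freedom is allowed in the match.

The unique candidate consistent with the amplitudes is Sdg(q0). Key observation: gates 4-11 undo each other exactly, leaving only the rest of the circuit to track.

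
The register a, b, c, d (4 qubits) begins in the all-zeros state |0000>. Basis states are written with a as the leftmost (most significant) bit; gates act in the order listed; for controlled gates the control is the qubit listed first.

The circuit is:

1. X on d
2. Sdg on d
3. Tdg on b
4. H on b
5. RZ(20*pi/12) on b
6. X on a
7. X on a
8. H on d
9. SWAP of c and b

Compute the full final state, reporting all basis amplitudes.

The resulting statevector has amplitude exp(2*I*pi/3)/2 on |0000>, -exp(2*I*pi/3)/2 on |0001>, exp(I*pi/3)/2 on |0010>, -exp(I*pi/3)/2 on |0011>, and 0 on every other basis state.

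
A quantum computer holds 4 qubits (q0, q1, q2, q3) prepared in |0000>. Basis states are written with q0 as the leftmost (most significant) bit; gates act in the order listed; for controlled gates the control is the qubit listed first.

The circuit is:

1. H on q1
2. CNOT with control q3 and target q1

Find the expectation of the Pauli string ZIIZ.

In the final state, ZIIZ has expectation 1.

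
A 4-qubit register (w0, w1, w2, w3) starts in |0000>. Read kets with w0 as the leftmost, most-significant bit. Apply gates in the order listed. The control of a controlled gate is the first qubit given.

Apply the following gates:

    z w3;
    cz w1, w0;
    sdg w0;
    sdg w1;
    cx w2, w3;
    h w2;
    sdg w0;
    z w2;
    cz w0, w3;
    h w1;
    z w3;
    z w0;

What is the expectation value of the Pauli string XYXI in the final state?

The expectation value of XYXI is 0.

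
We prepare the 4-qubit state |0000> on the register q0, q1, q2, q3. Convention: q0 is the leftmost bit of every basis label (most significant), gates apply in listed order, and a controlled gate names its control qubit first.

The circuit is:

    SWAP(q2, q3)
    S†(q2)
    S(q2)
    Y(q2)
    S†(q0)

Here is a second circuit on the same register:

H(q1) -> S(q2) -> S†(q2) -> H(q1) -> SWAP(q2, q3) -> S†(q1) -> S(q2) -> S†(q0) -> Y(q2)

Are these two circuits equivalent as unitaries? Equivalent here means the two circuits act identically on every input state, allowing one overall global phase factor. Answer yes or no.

No, they are not equivalent — no single phase factor reconciles the two unitaries.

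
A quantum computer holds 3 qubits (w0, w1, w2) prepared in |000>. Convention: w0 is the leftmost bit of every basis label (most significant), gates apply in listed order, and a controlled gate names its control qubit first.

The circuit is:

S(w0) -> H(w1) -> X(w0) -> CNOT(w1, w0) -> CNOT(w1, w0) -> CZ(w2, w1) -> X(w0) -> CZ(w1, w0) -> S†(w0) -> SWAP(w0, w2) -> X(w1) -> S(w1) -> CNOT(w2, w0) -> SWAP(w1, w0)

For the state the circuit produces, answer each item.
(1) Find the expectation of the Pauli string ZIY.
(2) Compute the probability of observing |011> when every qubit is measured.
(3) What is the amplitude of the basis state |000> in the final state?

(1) The expectation value of ZIY is 0.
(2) The probability of measuring |011> is 0.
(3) The final state's coefficient on |000> equals sqrt(2)/2.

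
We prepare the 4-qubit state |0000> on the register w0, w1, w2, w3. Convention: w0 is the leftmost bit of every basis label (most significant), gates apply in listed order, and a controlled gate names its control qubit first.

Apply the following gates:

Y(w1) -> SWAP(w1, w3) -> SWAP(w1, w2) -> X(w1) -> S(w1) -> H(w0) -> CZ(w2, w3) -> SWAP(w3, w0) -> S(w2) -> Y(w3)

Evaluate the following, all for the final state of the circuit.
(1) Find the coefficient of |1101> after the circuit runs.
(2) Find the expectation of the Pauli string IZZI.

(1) The amplitude on |1101> is -sqrt(2)*I/2.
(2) The expectation value of IZZI is -1.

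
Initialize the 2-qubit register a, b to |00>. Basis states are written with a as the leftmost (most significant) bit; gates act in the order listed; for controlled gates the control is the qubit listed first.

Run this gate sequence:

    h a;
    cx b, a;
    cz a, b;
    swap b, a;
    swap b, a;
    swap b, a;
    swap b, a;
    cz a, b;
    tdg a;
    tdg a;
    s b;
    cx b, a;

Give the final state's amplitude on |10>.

The amplitude on |10> is -sqrt(2)*I/2. Key observation: gates 3-8 undo each other exactly, leaving only the rest of the circuit to track.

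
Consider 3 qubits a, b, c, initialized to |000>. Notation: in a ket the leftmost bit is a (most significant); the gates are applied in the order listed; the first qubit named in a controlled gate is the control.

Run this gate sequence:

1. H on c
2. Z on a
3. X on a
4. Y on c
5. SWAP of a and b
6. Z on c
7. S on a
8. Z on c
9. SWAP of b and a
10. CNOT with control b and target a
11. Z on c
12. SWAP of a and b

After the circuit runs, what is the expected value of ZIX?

In the final state, ZIX has expectation 1.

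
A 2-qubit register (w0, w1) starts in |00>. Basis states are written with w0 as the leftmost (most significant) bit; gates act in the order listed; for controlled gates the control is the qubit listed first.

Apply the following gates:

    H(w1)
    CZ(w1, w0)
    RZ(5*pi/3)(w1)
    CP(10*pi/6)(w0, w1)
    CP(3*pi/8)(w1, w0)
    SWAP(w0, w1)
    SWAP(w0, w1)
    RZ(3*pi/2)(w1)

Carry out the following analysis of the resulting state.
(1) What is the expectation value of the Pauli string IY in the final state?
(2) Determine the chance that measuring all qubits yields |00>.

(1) The expectation value of IY is -1/2.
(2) A full measurement returns |00> with probability 1/2.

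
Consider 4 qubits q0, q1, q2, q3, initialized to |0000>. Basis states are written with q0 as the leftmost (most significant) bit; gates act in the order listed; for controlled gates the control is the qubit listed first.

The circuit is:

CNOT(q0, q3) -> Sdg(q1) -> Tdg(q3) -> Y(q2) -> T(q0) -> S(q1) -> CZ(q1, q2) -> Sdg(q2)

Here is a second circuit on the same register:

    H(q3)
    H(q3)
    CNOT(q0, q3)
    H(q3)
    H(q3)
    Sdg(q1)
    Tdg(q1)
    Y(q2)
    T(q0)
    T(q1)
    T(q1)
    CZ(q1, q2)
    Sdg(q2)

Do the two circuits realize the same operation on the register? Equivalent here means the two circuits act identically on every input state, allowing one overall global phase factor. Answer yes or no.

No — the two circuits implement different unitaries, even allowing a global phase.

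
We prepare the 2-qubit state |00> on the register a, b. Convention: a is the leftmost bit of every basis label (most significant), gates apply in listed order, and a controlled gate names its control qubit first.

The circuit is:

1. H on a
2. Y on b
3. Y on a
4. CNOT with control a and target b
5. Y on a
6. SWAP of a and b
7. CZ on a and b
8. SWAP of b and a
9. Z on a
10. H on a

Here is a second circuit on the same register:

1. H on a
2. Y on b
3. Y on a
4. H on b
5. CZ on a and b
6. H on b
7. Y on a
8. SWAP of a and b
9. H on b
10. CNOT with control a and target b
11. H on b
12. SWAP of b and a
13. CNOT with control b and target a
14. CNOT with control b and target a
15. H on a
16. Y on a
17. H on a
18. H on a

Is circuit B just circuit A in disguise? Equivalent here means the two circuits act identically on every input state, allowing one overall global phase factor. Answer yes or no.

No, they are not equivalent — no single phase factor reconciles the two unitaries.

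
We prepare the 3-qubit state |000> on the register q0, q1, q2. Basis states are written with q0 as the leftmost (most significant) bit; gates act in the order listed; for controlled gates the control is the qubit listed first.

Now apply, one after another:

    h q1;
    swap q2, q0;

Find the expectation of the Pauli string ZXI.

The expectation value of ZXI is 1.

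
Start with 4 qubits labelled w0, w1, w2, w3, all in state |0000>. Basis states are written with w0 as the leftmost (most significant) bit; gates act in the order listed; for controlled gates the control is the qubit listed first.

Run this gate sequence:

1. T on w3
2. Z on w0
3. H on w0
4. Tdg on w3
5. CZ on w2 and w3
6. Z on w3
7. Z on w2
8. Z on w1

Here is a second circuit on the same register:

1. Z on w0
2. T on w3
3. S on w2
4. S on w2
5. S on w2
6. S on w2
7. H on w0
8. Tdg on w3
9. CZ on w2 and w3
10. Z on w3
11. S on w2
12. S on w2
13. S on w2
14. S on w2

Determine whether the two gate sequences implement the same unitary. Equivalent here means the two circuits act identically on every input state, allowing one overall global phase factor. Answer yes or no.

No — the two circuits implement different unitaries, even allowing a global phase.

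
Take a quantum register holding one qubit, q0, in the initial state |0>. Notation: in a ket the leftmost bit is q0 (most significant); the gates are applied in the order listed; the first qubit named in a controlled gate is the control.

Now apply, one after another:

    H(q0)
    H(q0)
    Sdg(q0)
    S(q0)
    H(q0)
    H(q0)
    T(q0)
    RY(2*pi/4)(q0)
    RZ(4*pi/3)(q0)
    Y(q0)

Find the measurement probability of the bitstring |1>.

The probability of measuring |1> is 1/2.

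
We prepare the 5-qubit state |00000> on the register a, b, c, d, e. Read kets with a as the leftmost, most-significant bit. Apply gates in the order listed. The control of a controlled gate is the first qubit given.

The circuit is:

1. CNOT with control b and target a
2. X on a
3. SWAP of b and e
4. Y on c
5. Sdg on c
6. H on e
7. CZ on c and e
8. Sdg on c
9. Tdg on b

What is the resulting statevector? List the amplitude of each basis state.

After the circuit, the state carries amplitude -sqrt(2)*I/2 on |10100>, sqrt(2)*I/2 on |10101>, and 0 on every other basis state.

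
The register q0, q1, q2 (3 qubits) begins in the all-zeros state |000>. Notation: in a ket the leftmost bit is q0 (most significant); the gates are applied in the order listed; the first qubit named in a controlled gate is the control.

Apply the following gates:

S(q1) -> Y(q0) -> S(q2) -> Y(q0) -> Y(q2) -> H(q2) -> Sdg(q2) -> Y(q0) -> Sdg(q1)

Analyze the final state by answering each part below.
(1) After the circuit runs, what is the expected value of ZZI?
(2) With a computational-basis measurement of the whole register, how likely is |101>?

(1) The expectation value of ZZI is -1.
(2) The probability of measuring |101> is 1/2.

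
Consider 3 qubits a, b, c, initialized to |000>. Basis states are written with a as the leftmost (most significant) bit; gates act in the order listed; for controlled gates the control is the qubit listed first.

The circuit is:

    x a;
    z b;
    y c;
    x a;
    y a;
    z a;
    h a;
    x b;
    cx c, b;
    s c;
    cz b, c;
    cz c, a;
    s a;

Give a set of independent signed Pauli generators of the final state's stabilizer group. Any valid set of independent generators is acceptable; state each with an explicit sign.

One valid set of independent stabilizer generators is +YII, +IZI, -IIZ (any independent generating set of the same group is equally correct).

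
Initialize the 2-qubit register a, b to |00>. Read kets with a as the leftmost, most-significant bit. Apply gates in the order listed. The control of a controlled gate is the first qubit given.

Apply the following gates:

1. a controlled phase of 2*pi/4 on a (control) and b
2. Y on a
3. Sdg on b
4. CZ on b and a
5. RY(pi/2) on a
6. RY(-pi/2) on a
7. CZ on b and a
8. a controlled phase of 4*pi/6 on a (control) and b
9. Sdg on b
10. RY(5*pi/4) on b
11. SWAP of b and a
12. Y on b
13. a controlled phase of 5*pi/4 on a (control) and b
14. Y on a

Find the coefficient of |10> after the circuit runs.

The final state's coefficient on |10> equals -I*sqrt(2 - sqrt(2))/2. Key observation: gates 4-7 undo each other exactly, leaving only the rest of the circuit to track.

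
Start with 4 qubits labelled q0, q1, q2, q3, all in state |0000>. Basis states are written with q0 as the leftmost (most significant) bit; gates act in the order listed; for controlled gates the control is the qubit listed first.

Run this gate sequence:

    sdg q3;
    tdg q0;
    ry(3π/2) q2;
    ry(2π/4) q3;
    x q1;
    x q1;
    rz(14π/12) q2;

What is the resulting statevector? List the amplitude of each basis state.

The resulting statevector has amplitude exp(5*I*pi/12)/2 on |0000>, exp(5*I*pi/12)/2 on |0001>, exp(7*I*pi/12)/2 on |0010>, exp(7*I*pi/12)/2 on |0011>, and 0 on every other basis state. Key observation: steps 5-6 multiply out to the identity, so the circuit reduces to the remaining gates.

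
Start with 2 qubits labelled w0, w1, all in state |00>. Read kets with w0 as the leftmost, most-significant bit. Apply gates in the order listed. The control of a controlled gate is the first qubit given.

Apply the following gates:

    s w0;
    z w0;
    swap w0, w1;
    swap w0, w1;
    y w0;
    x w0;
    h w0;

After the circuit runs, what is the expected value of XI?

The observable XI averages to 1.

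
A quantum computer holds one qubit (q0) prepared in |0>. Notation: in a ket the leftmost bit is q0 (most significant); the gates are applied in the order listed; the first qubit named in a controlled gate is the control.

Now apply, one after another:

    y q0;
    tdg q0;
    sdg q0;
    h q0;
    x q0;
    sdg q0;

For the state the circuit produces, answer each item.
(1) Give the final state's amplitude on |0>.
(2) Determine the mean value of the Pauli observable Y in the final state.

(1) |0> carries amplitude sqrt(2)*exp(3*I*pi/4)/2 in the final state.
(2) In the final state, Y has expectation 1.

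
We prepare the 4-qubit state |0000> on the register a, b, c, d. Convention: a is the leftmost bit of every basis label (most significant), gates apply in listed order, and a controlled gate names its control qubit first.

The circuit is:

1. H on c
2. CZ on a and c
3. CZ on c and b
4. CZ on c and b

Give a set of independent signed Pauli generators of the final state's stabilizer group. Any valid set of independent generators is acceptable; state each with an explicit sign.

One valid set of independent stabilizer generators is +IIXI, +ZIII, +IZII, +IIIZ (any independent generating set of the same group is equally correct). Key observation: gates 3-4 undo each other exactly, leaving only the rest of the circuit to track.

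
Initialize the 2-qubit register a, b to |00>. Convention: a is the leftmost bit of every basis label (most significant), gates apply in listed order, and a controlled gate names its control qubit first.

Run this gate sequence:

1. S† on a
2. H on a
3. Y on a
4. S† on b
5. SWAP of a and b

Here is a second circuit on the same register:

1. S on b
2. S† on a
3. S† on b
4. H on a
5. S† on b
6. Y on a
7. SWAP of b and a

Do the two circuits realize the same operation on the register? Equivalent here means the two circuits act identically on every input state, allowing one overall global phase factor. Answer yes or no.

Yes, they are equivalent — the unitaries differ by at most a global phase.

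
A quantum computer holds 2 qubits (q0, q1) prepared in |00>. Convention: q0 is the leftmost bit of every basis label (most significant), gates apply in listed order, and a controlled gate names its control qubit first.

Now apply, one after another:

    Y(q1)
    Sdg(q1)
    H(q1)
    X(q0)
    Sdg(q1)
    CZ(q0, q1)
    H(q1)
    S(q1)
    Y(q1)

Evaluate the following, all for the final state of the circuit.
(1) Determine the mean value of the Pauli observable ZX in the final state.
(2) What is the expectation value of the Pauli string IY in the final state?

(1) The observable ZX averages to -1.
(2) The expectation value of IY is 0.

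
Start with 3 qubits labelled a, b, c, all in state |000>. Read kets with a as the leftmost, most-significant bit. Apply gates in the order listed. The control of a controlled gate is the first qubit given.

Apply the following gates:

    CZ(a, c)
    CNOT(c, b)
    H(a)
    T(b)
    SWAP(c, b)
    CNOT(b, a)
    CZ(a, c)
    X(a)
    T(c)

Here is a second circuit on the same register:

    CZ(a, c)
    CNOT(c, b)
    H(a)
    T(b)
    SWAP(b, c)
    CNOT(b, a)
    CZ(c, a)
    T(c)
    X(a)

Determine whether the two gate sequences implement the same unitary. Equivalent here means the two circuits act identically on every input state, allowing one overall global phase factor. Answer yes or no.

Yes, they are equivalent — the unitaries differ by at most a global phase.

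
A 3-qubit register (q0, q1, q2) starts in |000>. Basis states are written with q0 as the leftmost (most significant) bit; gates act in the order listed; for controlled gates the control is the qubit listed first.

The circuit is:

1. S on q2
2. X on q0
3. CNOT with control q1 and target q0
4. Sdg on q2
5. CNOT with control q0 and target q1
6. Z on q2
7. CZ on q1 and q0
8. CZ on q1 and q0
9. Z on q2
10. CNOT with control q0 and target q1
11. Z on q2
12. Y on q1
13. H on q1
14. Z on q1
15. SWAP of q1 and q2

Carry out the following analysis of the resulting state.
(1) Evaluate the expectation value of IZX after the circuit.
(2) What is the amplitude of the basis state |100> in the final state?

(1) The observable IZX averages to 1.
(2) The final state's coefficient on |100> equals sqrt(2)*I/2.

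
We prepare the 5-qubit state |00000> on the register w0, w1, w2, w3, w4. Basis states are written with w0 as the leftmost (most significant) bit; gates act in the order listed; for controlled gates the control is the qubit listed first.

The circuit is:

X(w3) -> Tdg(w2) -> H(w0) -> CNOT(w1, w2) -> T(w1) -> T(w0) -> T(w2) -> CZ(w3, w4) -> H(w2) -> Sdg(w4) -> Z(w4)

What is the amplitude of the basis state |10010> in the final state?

The final state's coefficient on |10010> equals exp(I*pi/4)/2.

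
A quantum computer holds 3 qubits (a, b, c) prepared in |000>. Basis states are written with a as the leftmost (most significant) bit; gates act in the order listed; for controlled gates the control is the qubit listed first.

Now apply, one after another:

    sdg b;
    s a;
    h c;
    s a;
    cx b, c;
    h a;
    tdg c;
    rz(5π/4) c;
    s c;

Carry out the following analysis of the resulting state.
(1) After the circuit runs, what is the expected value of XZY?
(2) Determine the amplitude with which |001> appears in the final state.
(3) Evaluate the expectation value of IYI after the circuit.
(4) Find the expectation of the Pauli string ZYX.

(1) The observable XZY averages to -1.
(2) The final state's coefficient on |001> equals exp(7*I*pi/8)/2.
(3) The observable IYI averages to 0.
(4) The expectation value of ZYX is 0.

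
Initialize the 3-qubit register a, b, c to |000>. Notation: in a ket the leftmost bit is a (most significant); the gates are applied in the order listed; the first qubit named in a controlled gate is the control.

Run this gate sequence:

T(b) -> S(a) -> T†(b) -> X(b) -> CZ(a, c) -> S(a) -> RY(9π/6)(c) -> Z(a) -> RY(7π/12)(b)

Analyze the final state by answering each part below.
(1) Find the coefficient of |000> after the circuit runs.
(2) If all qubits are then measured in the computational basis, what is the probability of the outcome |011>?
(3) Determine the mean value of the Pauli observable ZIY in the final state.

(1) The final state's coefficient on |000> equals sqrt(12 - 6*sqrt(2))/8 + sqrt(2*sqrt(2) + 4)/8.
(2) Outcome |011> occurs with probability -sqrt(6)/16 + sqrt(2)/16 + 1/4.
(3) The expectation value of ZIY is 0.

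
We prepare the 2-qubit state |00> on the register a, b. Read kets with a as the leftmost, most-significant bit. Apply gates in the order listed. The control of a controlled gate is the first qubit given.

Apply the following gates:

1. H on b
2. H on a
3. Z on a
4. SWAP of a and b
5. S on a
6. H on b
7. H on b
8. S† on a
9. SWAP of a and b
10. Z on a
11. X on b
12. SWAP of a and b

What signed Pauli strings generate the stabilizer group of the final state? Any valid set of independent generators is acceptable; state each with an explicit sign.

One valid set of independent stabilizer generators is +XI, +IX (any independent generating set of the same group is equally correct). Key observation: steps 3-10 multiply out to the identity, so the circuit reduces to the remaining gates.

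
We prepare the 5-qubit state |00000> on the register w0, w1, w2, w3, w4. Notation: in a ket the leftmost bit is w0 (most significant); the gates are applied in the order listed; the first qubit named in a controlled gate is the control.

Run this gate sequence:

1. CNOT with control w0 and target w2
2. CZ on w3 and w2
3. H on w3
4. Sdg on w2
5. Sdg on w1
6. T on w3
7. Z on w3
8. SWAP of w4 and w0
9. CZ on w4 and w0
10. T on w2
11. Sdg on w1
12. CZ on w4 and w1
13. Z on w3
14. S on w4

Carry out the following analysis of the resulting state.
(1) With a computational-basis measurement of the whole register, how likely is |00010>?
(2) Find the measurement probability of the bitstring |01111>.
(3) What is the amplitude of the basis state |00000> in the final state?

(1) The probability of measuring |00010> is 1/2.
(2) Outcome |01111> occurs with probability 0.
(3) The amplitude on |00000> is sqrt(2)/2.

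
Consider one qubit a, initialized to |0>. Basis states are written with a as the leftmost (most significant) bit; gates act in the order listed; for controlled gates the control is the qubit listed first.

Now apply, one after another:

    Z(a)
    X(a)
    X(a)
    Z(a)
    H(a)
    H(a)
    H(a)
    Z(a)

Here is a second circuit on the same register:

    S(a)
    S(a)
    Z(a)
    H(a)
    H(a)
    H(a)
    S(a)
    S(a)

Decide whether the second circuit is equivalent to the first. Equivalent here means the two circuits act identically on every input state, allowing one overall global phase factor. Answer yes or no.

Yes, they are equivalent — the unitaries differ by at most a global phase.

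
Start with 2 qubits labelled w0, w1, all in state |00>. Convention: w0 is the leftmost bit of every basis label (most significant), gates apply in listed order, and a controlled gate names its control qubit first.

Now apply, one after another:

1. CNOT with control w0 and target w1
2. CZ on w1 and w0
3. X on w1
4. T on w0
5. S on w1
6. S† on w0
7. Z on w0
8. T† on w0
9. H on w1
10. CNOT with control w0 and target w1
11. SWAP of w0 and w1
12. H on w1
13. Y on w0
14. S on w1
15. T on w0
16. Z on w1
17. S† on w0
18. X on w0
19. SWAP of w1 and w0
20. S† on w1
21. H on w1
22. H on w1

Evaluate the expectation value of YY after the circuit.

The expectation value of YY is sqrt(2)/2. Key observation: steps 21-22 multiply out to the identity, so the circuit reduces to the remaining gates.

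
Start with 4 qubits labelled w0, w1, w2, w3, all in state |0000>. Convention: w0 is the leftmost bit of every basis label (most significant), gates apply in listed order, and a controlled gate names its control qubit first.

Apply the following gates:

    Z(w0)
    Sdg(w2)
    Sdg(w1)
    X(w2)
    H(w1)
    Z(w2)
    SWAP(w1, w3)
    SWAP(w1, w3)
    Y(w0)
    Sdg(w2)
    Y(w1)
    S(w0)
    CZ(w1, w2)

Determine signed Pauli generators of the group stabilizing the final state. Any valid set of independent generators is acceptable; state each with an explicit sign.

The final state is stabilized by the group generated by +IXII, -ZIII, -IIZI, +IIIZ; other independent generating sets are equally valid.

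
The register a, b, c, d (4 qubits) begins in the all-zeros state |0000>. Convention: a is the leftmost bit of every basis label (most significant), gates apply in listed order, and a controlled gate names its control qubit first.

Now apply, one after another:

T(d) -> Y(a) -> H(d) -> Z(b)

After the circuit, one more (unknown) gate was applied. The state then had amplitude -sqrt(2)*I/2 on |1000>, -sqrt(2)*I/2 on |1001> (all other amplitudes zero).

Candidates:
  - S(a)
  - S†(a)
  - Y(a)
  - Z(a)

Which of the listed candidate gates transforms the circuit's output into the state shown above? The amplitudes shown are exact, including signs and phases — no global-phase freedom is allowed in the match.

The applied gate was Z(a).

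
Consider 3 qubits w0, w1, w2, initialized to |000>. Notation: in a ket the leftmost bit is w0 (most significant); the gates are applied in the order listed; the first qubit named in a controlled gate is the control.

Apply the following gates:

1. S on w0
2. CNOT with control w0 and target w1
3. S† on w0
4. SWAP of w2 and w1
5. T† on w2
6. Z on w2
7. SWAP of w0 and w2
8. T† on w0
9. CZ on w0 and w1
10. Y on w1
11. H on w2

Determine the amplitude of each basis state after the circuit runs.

The final amplitudes are sqrt(2)*I/2 on |010>, sqrt(2)*I/2 on |011>, and 0 on every other basis state.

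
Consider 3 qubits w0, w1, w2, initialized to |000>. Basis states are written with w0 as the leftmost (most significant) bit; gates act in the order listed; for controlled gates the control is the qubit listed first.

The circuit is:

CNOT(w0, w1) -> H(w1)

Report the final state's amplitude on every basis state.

The final amplitudes are sqrt(2)/2 on |000>, sqrt(2)/2 on |010>, and 0 on every other basis state.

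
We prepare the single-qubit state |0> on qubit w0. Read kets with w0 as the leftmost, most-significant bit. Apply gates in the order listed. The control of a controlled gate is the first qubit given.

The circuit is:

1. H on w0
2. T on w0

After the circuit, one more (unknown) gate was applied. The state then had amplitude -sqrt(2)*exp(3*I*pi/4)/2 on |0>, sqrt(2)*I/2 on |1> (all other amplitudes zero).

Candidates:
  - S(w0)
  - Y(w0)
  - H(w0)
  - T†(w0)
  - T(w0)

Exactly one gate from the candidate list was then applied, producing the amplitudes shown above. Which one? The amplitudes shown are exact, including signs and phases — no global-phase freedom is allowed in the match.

The applied gate was Y(w0).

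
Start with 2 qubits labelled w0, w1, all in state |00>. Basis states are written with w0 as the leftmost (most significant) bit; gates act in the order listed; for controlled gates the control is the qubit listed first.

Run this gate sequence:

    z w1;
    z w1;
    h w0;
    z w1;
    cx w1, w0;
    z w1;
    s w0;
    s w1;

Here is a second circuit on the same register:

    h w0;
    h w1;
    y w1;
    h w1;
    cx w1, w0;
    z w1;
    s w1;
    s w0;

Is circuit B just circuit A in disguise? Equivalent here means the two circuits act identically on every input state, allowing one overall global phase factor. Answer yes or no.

No, they are not equivalent — no single phase factor reconciles the two unitaries.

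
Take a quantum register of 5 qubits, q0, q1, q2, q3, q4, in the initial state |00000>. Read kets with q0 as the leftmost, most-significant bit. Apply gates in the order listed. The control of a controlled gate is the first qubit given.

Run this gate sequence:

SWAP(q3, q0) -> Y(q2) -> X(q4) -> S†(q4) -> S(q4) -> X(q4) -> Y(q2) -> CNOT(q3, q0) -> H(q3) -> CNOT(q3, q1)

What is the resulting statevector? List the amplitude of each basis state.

After the circuit, the state carries amplitude sqrt(2)/2 on |00000>, sqrt(2)/2 on |01010>, and 0 on every other basis state.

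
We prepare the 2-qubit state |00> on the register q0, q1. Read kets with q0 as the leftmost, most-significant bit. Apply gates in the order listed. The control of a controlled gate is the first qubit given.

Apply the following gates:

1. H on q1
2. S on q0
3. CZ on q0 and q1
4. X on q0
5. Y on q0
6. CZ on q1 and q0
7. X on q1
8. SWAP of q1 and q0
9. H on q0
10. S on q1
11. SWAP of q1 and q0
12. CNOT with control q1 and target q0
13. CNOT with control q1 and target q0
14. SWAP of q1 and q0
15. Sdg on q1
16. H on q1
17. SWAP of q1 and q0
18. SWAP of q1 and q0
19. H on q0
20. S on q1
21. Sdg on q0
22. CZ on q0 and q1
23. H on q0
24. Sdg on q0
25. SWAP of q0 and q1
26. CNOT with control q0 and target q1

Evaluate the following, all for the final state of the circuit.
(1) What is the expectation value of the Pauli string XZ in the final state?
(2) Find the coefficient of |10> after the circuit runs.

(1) In the final state, XZ has expectation 1. Key observation: the block from step 10 through step 15 cancels to the identity and can be dropped.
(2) The amplitude on |10> is sqrt(2)*(-1 - I)/4.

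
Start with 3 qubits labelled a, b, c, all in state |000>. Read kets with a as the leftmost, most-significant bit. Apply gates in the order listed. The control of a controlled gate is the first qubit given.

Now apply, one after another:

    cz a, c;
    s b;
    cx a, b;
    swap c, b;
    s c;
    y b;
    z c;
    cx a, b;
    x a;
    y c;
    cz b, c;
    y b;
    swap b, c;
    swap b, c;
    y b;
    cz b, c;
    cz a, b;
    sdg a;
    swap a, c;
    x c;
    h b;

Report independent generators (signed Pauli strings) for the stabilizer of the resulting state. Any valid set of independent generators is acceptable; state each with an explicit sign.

The final state is stabilized by the group generated by -IXI, -ZII, +IIZ; other independent generating sets are equally valid. Key observation: the block from step 11 through step 16 cancels to the identity and can be dropped.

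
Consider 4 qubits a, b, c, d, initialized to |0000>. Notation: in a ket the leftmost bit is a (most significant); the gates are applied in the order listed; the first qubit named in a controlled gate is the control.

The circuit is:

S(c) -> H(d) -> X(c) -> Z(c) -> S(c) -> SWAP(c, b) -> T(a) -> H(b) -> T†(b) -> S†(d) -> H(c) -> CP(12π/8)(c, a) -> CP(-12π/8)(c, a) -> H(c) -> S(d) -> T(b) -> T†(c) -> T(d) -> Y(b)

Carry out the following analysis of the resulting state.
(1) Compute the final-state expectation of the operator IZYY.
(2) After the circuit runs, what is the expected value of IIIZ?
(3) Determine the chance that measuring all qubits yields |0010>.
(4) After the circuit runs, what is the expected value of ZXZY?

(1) In the final state, IZYY has expectation 0. Key observation: the block from step 9 through step 16 cancels to the identity and can be dropped.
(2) The observable IIIZ averages to 0.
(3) A full measurement returns |0010> with probability 0.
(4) The observable ZXZY averages to sqrt(2)/2.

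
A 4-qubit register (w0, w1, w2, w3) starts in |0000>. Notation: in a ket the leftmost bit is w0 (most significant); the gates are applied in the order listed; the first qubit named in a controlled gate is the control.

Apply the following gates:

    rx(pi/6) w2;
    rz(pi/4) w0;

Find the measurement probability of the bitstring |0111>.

A full measurement returns |0111> with probability 0.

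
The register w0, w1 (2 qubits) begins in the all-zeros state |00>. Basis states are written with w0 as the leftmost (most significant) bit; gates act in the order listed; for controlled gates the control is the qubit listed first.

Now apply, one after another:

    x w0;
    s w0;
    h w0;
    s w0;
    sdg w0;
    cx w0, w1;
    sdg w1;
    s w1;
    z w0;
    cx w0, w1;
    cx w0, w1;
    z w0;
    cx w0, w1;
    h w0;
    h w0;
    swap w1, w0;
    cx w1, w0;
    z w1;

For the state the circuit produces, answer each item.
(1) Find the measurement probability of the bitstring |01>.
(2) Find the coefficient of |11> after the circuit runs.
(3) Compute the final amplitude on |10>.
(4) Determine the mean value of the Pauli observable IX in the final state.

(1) The probability of measuring |01> is 0. Key observation: gates 4-5 undo each other exactly, leaving only the rest of the circuit to track.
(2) The final state's coefficient on |11> equals sqrt(2)*I/2.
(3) The amplitude on |10> is 0.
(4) The expectation value of IX is 0.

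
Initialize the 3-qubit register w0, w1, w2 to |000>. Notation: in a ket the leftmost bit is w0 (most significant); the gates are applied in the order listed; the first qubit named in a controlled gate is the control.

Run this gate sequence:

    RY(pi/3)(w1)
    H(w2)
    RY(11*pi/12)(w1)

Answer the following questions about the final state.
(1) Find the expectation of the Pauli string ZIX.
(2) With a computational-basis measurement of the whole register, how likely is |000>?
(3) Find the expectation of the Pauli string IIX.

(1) The expectation value of ZIX is 1.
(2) Outcome |000> occurs with probability 1/4 - sqrt(2)/8.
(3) The observable IIX averages to 1.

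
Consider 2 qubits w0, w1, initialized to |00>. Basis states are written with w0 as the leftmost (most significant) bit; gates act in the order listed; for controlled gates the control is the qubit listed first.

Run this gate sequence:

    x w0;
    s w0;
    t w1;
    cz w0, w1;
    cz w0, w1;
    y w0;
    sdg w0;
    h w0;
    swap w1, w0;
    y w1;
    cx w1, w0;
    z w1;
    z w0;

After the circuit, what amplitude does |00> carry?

|00> carries amplitude -sqrt(2)*I/2 in the final state. Key observation: steps 4-5 multiply out to the identity, so the circuit reduces to the remaining gates.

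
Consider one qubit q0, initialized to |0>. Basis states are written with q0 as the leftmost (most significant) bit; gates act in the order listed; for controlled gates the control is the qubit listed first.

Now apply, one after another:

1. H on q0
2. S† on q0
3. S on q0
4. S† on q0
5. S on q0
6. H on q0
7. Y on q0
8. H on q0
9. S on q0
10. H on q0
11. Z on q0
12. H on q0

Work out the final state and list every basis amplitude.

The final amplitudes are sqrt(2)/2 on |0>, sqrt(2)*I/2 on |1>. Key observation: steps 1-6 multiply out to the identity, so the circuit reduces to the remaining gates.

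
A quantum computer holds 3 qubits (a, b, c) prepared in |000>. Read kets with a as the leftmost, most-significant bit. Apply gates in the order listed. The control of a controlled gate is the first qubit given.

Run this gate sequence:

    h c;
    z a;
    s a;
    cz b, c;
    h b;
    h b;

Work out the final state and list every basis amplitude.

After the circuit, the state carries amplitude sqrt(2)/2 on |000>, sqrt(2)/2 on |001>, and 0 on every other basis state. Key observation: the block from step 5 through step 6 cancels to the identity and can be dropped.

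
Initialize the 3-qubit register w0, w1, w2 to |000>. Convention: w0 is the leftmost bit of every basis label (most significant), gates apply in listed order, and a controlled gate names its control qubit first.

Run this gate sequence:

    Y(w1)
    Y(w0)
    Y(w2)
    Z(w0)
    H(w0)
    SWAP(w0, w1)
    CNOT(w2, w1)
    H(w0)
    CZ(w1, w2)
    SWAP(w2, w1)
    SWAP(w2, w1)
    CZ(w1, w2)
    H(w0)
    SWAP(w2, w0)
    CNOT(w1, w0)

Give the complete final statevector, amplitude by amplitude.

The resulting statevector has amplitude sqrt(2)*I/2 on |011>, -sqrt(2)*I/2 on |101>, and 0 on every other basis state. Key observation: the block from step 8 through step 13 cancels to the identity and can be dropped.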